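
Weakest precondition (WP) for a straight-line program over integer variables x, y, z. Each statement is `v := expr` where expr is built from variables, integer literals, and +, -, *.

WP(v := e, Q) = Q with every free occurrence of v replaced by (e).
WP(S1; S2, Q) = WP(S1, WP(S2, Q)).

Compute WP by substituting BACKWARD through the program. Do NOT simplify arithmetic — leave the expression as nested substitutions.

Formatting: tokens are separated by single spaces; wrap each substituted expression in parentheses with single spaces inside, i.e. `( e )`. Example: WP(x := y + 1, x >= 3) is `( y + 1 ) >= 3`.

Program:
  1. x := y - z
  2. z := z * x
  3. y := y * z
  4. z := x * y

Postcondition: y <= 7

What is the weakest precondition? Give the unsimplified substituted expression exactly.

post: y <= 7
stmt 4: z := x * y  -- replace 0 occurrence(s) of z with (x * y)
  => y <= 7
stmt 3: y := y * z  -- replace 1 occurrence(s) of y with (y * z)
  => ( y * z ) <= 7
stmt 2: z := z * x  -- replace 1 occurrence(s) of z with (z * x)
  => ( y * ( z * x ) ) <= 7
stmt 1: x := y - z  -- replace 1 occurrence(s) of x with (y - z)
  => ( y * ( z * ( y - z ) ) ) <= 7

Answer: ( y * ( z * ( y - z ) ) ) <= 7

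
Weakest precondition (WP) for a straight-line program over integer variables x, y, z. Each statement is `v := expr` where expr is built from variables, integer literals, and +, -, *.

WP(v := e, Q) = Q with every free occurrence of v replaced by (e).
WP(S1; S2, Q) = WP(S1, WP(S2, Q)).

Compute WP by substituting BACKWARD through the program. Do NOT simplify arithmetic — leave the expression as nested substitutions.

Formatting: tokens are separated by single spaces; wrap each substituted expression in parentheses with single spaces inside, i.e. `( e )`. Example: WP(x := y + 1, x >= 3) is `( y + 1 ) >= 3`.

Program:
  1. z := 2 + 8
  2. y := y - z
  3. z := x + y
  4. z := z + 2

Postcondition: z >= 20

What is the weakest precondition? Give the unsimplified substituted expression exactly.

Answer: ( ( x + ( y - ( 2 + 8 ) ) ) + 2 ) >= 20

Derivation:
post: z >= 20
stmt 4: z := z + 2  -- replace 1 occurrence(s) of z with (z + 2)
  => ( z + 2 ) >= 20
stmt 3: z := x + y  -- replace 1 occurrence(s) of z with (x + y)
  => ( ( x + y ) + 2 ) >= 20
stmt 2: y := y - z  -- replace 1 occurrence(s) of y with (y - z)
  => ( ( x + ( y - z ) ) + 2 ) >= 20
stmt 1: z := 2 + 8  -- replace 1 occurrence(s) of z with (2 + 8)
  => ( ( x + ( y - ( 2 + 8 ) ) ) + 2 ) >= 20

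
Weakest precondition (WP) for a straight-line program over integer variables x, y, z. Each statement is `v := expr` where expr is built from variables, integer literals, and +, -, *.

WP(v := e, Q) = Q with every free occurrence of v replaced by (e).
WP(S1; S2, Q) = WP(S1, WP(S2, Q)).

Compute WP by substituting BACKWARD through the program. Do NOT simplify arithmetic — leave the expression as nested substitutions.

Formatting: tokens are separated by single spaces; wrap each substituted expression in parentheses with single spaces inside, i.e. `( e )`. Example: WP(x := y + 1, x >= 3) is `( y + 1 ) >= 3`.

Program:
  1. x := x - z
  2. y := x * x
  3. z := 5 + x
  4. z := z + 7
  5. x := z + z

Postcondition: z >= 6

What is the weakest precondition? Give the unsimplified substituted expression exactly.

Answer: ( ( 5 + ( x - z ) ) + 7 ) >= 6

Derivation:
post: z >= 6
stmt 5: x := z + z  -- replace 0 occurrence(s) of x with (z + z)
  => z >= 6
stmt 4: z := z + 7  -- replace 1 occurrence(s) of z with (z + 7)
  => ( z + 7 ) >= 6
stmt 3: z := 5 + x  -- replace 1 occurrence(s) of z with (5 + x)
  => ( ( 5 + x ) + 7 ) >= 6
stmt 2: y := x * x  -- replace 0 occurrence(s) of y with (x * x)
  => ( ( 5 + x ) + 7 ) >= 6
stmt 1: x := x - z  -- replace 1 occurrence(s) of x with (x - z)
  => ( ( 5 + ( x - z ) ) + 7 ) >= 6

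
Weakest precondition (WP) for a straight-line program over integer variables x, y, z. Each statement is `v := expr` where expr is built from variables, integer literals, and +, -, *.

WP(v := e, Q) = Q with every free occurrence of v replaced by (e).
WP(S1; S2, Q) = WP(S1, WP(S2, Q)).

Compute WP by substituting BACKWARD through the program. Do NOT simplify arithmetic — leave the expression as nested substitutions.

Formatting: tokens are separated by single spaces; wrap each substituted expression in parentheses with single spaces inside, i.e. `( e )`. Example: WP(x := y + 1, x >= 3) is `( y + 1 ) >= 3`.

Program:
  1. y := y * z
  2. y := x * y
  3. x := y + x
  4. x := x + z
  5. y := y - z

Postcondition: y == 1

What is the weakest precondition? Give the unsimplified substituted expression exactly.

Answer: ( ( x * ( y * z ) ) - z ) == 1

Derivation:
post: y == 1
stmt 5: y := y - z  -- replace 1 occurrence(s) of y with (y - z)
  => ( y - z ) == 1
stmt 4: x := x + z  -- replace 0 occurrence(s) of x with (x + z)
  => ( y - z ) == 1
stmt 3: x := y + x  -- replace 0 occurrence(s) of x with (y + x)
  => ( y - z ) == 1
stmt 2: y := x * y  -- replace 1 occurrence(s) of y with (x * y)
  => ( ( x * y ) - z ) == 1
stmt 1: y := y * z  -- replace 1 occurrence(s) of y with (y * z)
  => ( ( x * ( y * z ) ) - z ) == 1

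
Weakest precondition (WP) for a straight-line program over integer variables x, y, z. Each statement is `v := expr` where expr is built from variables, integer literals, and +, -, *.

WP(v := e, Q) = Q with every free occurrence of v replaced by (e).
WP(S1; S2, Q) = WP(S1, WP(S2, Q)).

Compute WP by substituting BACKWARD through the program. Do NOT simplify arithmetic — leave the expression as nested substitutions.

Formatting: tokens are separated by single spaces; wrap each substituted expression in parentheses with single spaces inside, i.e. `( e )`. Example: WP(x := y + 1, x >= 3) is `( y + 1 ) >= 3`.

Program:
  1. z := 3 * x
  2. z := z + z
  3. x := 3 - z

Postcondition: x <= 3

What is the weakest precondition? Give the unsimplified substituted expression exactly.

post: x <= 3
stmt 3: x := 3 - z  -- replace 1 occurrence(s) of x with (3 - z)
  => ( 3 - z ) <= 3
stmt 2: z := z + z  -- replace 1 occurrence(s) of z with (z + z)
  => ( 3 - ( z + z ) ) <= 3
stmt 1: z := 3 * x  -- replace 2 occurrence(s) of z with (3 * x)
  => ( 3 - ( ( 3 * x ) + ( 3 * x ) ) ) <= 3

Answer: ( 3 - ( ( 3 * x ) + ( 3 * x ) ) ) <= 3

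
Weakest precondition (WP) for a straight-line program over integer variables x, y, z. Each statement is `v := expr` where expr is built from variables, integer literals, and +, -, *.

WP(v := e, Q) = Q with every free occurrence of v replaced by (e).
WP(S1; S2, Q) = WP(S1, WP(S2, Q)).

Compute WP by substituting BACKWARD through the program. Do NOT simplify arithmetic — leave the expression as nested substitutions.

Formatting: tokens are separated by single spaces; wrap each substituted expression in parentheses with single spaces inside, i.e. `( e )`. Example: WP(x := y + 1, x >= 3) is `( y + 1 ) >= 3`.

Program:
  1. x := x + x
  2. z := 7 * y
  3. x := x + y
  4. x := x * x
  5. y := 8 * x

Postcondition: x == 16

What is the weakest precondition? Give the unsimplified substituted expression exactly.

post: x == 16
stmt 5: y := 8 * x  -- replace 0 occurrence(s) of y with (8 * x)
  => x == 16
stmt 4: x := x * x  -- replace 1 occurrence(s) of x with (x * x)
  => ( x * x ) == 16
stmt 3: x := x + y  -- replace 2 occurrence(s) of x with (x + y)
  => ( ( x + y ) * ( x + y ) ) == 16
stmt 2: z := 7 * y  -- replace 0 occurrence(s) of z with (7 * y)
  => ( ( x + y ) * ( x + y ) ) == 16
stmt 1: x := x + x  -- replace 2 occurrence(s) of x with (x + x)
  => ( ( ( x + x ) + y ) * ( ( x + x ) + y ) ) == 16

Answer: ( ( ( x + x ) + y ) * ( ( x + x ) + y ) ) == 16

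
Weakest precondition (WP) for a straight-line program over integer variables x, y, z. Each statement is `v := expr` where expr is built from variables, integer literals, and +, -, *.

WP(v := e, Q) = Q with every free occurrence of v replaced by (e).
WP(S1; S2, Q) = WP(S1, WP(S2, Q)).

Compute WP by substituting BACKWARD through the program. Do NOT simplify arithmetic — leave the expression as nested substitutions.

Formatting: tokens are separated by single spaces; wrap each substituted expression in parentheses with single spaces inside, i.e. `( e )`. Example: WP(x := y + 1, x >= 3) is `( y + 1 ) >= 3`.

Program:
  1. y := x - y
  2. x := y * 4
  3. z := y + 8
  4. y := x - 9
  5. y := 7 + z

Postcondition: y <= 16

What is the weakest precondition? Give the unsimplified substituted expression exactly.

Answer: ( 7 + ( ( x - y ) + 8 ) ) <= 16

Derivation:
post: y <= 16
stmt 5: y := 7 + z  -- replace 1 occurrence(s) of y with (7 + z)
  => ( 7 + z ) <= 16
stmt 4: y := x - 9  -- replace 0 occurrence(s) of y with (x - 9)
  => ( 7 + z ) <= 16
stmt 3: z := y + 8  -- replace 1 occurrence(s) of z with (y + 8)
  => ( 7 + ( y + 8 ) ) <= 16
stmt 2: x := y * 4  -- replace 0 occurrence(s) of x with (y * 4)
  => ( 7 + ( y + 8 ) ) <= 16
stmt 1: y := x - y  -- replace 1 occurrence(s) of y with (x - y)
  => ( 7 + ( ( x - y ) + 8 ) ) <= 16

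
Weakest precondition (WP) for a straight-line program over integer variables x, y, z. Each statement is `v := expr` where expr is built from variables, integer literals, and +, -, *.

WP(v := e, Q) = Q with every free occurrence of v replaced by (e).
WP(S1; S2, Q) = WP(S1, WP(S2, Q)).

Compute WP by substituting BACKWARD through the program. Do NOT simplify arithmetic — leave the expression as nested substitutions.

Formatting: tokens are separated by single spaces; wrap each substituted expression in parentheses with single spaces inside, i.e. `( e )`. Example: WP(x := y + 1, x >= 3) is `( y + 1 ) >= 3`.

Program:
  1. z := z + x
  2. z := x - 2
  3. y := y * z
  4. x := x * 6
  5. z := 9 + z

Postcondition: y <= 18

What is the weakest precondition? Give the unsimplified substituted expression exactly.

Answer: ( y * ( x - 2 ) ) <= 18

Derivation:
post: y <= 18
stmt 5: z := 9 + z  -- replace 0 occurrence(s) of z with (9 + z)
  => y <= 18
stmt 4: x := x * 6  -- replace 0 occurrence(s) of x with (x * 6)
  => y <= 18
stmt 3: y := y * z  -- replace 1 occurrence(s) of y with (y * z)
  => ( y * z ) <= 18
stmt 2: z := x - 2  -- replace 1 occurrence(s) of z with (x - 2)
  => ( y * ( x - 2 ) ) <= 18
stmt 1: z := z + x  -- replace 0 occurrence(s) of z with (z + x)
  => ( y * ( x - 2 ) ) <= 18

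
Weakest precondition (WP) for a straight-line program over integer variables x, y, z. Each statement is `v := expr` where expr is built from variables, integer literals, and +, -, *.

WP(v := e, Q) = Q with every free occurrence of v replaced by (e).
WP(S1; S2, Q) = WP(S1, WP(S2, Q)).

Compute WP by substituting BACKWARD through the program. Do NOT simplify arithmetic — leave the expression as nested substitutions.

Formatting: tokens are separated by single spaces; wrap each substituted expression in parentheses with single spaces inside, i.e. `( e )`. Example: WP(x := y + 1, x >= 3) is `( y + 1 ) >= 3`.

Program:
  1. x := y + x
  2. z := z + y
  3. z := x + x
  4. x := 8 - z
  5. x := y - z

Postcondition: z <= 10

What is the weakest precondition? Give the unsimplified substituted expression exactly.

Answer: ( ( y + x ) + ( y + x ) ) <= 10

Derivation:
post: z <= 10
stmt 5: x := y - z  -- replace 0 occurrence(s) of x with (y - z)
  => z <= 10
stmt 4: x := 8 - z  -- replace 0 occurrence(s) of x with (8 - z)
  => z <= 10
stmt 3: z := x + x  -- replace 1 occurrence(s) of z with (x + x)
  => ( x + x ) <= 10
stmt 2: z := z + y  -- replace 0 occurrence(s) of z with (z + y)
  => ( x + x ) <= 10
stmt 1: x := y + x  -- replace 2 occurrence(s) of x with (y + x)
  => ( ( y + x ) + ( y + x ) ) <= 10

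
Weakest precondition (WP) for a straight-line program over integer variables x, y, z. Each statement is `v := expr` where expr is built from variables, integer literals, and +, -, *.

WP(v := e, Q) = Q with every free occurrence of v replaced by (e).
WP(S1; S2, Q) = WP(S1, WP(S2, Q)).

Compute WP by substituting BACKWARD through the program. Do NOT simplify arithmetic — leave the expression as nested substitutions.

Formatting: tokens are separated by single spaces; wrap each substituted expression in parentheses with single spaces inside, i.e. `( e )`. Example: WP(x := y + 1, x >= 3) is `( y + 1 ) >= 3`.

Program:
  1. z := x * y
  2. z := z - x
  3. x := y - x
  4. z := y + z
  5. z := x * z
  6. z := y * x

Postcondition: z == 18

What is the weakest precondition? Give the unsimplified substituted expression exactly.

Answer: ( y * ( y - x ) ) == 18

Derivation:
post: z == 18
stmt 6: z := y * x  -- replace 1 occurrence(s) of z with (y * x)
  => ( y * x ) == 18
stmt 5: z := x * z  -- replace 0 occurrence(s) of z with (x * z)
  => ( y * x ) == 18
stmt 4: z := y + z  -- replace 0 occurrence(s) of z with (y + z)
  => ( y * x ) == 18
stmt 3: x := y - x  -- replace 1 occurrence(s) of x with (y - x)
  => ( y * ( y - x ) ) == 18
stmt 2: z := z - x  -- replace 0 occurrence(s) of z with (z - x)
  => ( y * ( y - x ) ) == 18
stmt 1: z := x * y  -- replace 0 occurrence(s) of z with (x * y)
  => ( y * ( y - x ) ) == 18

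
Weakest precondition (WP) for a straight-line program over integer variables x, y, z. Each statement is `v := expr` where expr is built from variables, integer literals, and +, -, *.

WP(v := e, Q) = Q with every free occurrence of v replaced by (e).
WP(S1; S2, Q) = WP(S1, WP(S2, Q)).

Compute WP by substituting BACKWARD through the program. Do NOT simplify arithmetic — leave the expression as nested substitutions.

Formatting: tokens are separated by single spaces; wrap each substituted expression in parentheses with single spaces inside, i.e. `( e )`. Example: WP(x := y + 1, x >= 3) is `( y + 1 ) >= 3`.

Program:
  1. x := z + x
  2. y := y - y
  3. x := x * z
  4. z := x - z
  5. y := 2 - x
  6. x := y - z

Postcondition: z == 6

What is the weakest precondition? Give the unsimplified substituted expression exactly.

post: z == 6
stmt 6: x := y - z  -- replace 0 occurrence(s) of x with (y - z)
  => z == 6
stmt 5: y := 2 - x  -- replace 0 occurrence(s) of y with (2 - x)
  => z == 6
stmt 4: z := x - z  -- replace 1 occurrence(s) of z with (x - z)
  => ( x - z ) == 6
stmt 3: x := x * z  -- replace 1 occurrence(s) of x with (x * z)
  => ( ( x * z ) - z ) == 6
stmt 2: y := y - y  -- replace 0 occurrence(s) of y with (y - y)
  => ( ( x * z ) - z ) == 6
stmt 1: x := z + x  -- replace 1 occurrence(s) of x with (z + x)
  => ( ( ( z + x ) * z ) - z ) == 6

Answer: ( ( ( z + x ) * z ) - z ) == 6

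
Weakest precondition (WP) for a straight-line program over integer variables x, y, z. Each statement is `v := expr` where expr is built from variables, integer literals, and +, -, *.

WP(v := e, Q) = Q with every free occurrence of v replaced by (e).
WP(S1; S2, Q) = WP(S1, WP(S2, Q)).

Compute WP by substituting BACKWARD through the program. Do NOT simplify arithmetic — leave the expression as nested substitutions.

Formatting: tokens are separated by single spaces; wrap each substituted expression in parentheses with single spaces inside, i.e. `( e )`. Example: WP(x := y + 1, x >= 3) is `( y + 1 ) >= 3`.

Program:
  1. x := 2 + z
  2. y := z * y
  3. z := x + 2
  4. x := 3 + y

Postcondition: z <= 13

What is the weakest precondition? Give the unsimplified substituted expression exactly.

Answer: ( ( 2 + z ) + 2 ) <= 13

Derivation:
post: z <= 13
stmt 4: x := 3 + y  -- replace 0 occurrence(s) of x with (3 + y)
  => z <= 13
stmt 3: z := x + 2  -- replace 1 occurrence(s) of z with (x + 2)
  => ( x + 2 ) <= 13
stmt 2: y := z * y  -- replace 0 occurrence(s) of y with (z * y)
  => ( x + 2 ) <= 13
stmt 1: x := 2 + z  -- replace 1 occurrence(s) of x with (2 + z)
  => ( ( 2 + z ) + 2 ) <= 13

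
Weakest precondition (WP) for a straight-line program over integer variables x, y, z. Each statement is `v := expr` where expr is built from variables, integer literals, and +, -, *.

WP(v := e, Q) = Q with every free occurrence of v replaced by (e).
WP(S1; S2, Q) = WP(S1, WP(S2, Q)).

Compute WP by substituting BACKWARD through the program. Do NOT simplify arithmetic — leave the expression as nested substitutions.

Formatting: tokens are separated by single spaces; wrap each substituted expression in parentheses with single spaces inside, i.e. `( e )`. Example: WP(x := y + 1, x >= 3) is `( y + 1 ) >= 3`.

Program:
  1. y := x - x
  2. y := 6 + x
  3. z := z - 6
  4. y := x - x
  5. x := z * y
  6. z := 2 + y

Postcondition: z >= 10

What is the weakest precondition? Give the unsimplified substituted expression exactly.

Answer: ( 2 + ( x - x ) ) >= 10

Derivation:
post: z >= 10
stmt 6: z := 2 + y  -- replace 1 occurrence(s) of z with (2 + y)
  => ( 2 + y ) >= 10
stmt 5: x := z * y  -- replace 0 occurrence(s) of x with (z * y)
  => ( 2 + y ) >= 10
stmt 4: y := x - x  -- replace 1 occurrence(s) of y with (x - x)
  => ( 2 + ( x - x ) ) >= 10
stmt 3: z := z - 6  -- replace 0 occurrence(s) of z with (z - 6)
  => ( 2 + ( x - x ) ) >= 10
stmt 2: y := 6 + x  -- replace 0 occurrence(s) of y with (6 + x)
  => ( 2 + ( x - x ) ) >= 10
stmt 1: y := x - x  -- replace 0 occurrence(s) of y with (x - x)
  => ( 2 + ( x - x ) ) >= 10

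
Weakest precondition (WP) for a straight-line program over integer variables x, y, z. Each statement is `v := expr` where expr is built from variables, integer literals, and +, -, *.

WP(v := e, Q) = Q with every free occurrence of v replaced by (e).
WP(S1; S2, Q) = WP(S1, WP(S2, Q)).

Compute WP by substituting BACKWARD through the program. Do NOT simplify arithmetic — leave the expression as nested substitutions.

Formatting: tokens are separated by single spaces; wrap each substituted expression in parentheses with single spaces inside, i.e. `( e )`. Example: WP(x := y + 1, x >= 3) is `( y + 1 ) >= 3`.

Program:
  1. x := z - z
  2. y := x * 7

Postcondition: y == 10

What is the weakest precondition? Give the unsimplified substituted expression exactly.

post: y == 10
stmt 2: y := x * 7  -- replace 1 occurrence(s) of y with (x * 7)
  => ( x * 7 ) == 10
stmt 1: x := z - z  -- replace 1 occurrence(s) of x with (z - z)
  => ( ( z - z ) * 7 ) == 10

Answer: ( ( z - z ) * 7 ) == 10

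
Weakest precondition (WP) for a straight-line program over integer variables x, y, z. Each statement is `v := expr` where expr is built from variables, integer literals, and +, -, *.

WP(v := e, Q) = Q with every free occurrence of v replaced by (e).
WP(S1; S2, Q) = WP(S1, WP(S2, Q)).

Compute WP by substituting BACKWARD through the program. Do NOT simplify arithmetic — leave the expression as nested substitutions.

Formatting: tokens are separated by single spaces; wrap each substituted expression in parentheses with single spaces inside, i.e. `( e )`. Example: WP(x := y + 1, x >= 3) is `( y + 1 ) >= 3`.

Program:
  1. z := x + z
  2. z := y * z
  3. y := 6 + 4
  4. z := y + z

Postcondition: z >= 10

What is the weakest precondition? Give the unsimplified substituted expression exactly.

Answer: ( ( 6 + 4 ) + ( y * ( x + z ) ) ) >= 10

Derivation:
post: z >= 10
stmt 4: z := y + z  -- replace 1 occurrence(s) of z with (y + z)
  => ( y + z ) >= 10
stmt 3: y := 6 + 4  -- replace 1 occurrence(s) of y with (6 + 4)
  => ( ( 6 + 4 ) + z ) >= 10
stmt 2: z := y * z  -- replace 1 occurrence(s) of z with (y * z)
  => ( ( 6 + 4 ) + ( y * z ) ) >= 10
stmt 1: z := x + z  -- replace 1 occurrence(s) of z with (x + z)
  => ( ( 6 + 4 ) + ( y * ( x + z ) ) ) >= 10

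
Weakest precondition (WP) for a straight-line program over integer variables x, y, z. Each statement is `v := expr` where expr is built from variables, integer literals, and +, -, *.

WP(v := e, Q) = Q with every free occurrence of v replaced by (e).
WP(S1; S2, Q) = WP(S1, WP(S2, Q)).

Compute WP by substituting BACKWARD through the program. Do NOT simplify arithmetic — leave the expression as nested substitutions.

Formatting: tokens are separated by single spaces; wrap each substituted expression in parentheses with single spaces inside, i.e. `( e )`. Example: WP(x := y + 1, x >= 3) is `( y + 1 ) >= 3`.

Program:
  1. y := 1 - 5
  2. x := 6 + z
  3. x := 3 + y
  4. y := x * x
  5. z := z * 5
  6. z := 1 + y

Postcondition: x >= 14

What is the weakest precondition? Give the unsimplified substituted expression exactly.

post: x >= 14
stmt 6: z := 1 + y  -- replace 0 occurrence(s) of z with (1 + y)
  => x >= 14
stmt 5: z := z * 5  -- replace 0 occurrence(s) of z with (z * 5)
  => x >= 14
stmt 4: y := x * x  -- replace 0 occurrence(s) of y with (x * x)
  => x >= 14
stmt 3: x := 3 + y  -- replace 1 occurrence(s) of x with (3 + y)
  => ( 3 + y ) >= 14
stmt 2: x := 6 + z  -- replace 0 occurrence(s) of x with (6 + z)
  => ( 3 + y ) >= 14
stmt 1: y := 1 - 5  -- replace 1 occurrence(s) of y with (1 - 5)
  => ( 3 + ( 1 - 5 ) ) >= 14

Answer: ( 3 + ( 1 - 5 ) ) >= 14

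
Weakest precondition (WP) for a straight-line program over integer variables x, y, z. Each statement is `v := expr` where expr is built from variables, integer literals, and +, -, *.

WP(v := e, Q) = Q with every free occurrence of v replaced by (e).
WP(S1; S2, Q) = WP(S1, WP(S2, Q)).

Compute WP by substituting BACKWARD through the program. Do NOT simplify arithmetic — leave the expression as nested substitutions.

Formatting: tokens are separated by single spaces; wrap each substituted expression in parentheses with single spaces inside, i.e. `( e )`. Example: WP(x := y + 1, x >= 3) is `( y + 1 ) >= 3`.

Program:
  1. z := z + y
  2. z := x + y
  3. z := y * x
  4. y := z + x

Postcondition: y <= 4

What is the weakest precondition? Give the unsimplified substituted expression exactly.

Answer: ( ( y * x ) + x ) <= 4

Derivation:
post: y <= 4
stmt 4: y := z + x  -- replace 1 occurrence(s) of y with (z + x)
  => ( z + x ) <= 4
stmt 3: z := y * x  -- replace 1 occurrence(s) of z with (y * x)
  => ( ( y * x ) + x ) <= 4
stmt 2: z := x + y  -- replace 0 occurrence(s) of z with (x + y)
  => ( ( y * x ) + x ) <= 4
stmt 1: z := z + y  -- replace 0 occurrence(s) of z with (z + y)
  => ( ( y * x ) + x ) <= 4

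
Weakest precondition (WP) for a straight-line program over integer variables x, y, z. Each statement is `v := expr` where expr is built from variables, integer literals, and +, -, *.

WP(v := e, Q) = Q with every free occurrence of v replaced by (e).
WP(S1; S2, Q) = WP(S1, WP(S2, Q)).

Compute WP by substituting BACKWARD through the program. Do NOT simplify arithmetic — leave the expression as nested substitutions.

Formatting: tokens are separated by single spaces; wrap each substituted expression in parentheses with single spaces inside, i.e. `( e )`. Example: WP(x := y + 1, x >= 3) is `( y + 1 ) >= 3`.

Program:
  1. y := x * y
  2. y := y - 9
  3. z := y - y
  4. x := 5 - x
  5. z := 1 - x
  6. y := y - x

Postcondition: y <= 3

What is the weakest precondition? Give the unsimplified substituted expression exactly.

Answer: ( ( ( x * y ) - 9 ) - ( 5 - x ) ) <= 3

Derivation:
post: y <= 3
stmt 6: y := y - x  -- replace 1 occurrence(s) of y with (y - x)
  => ( y - x ) <= 3
stmt 5: z := 1 - x  -- replace 0 occurrence(s) of z with (1 - x)
  => ( y - x ) <= 3
stmt 4: x := 5 - x  -- replace 1 occurrence(s) of x with (5 - x)
  => ( y - ( 5 - x ) ) <= 3
stmt 3: z := y - y  -- replace 0 occurrence(s) of z with (y - y)
  => ( y - ( 5 - x ) ) <= 3
stmt 2: y := y - 9  -- replace 1 occurrence(s) of y with (y - 9)
  => ( ( y - 9 ) - ( 5 - x ) ) <= 3
stmt 1: y := x * y  -- replace 1 occurrence(s) of y with (x * y)
  => ( ( ( x * y ) - 9 ) - ( 5 - x ) ) <= 3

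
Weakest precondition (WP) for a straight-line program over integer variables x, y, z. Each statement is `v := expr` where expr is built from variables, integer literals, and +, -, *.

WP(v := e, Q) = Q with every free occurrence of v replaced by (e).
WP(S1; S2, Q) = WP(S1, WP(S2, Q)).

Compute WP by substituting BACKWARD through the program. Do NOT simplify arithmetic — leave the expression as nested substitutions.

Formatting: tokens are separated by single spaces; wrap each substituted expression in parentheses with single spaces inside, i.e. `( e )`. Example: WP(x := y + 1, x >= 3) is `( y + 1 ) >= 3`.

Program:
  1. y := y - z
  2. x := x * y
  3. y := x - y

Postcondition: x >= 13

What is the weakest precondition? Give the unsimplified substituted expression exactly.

Answer: ( x * ( y - z ) ) >= 13

Derivation:
post: x >= 13
stmt 3: y := x - y  -- replace 0 occurrence(s) of y with (x - y)
  => x >= 13
stmt 2: x := x * y  -- replace 1 occurrence(s) of x with (x * y)
  => ( x * y ) >= 13
stmt 1: y := y - z  -- replace 1 occurrence(s) of y with (y - z)
  => ( x * ( y - z ) ) >= 13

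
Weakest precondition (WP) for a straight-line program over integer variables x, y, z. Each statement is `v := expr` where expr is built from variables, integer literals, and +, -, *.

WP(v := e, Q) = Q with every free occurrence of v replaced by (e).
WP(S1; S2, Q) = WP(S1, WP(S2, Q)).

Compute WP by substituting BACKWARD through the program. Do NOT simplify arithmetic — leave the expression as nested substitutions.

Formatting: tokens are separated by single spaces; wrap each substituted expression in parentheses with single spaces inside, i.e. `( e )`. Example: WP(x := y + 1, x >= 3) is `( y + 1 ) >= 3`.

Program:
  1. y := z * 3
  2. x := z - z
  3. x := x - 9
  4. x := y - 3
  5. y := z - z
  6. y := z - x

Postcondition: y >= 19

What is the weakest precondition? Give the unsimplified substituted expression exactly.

post: y >= 19
stmt 6: y := z - x  -- replace 1 occurrence(s) of y with (z - x)
  => ( z - x ) >= 19
stmt 5: y := z - z  -- replace 0 occurrence(s) of y with (z - z)
  => ( z - x ) >= 19
stmt 4: x := y - 3  -- replace 1 occurrence(s) of x with (y - 3)
  => ( z - ( y - 3 ) ) >= 19
stmt 3: x := x - 9  -- replace 0 occurrence(s) of x with (x - 9)
  => ( z - ( y - 3 ) ) >= 19
stmt 2: x := z - z  -- replace 0 occurrence(s) of x with (z - z)
  => ( z - ( y - 3 ) ) >= 19
stmt 1: y := z * 3  -- replace 1 occurrence(s) of y with (z * 3)
  => ( z - ( ( z * 3 ) - 3 ) ) >= 19

Answer: ( z - ( ( z * 3 ) - 3 ) ) >= 19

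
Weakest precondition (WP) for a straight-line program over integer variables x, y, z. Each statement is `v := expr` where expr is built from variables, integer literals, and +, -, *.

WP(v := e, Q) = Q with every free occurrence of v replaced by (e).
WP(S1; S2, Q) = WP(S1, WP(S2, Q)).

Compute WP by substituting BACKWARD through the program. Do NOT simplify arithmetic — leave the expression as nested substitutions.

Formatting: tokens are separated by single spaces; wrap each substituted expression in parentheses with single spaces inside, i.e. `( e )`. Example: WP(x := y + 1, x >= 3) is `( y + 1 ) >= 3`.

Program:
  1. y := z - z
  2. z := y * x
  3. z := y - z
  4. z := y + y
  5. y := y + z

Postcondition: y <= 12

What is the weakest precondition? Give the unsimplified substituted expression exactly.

Answer: ( ( z - z ) + ( ( z - z ) + ( z - z ) ) ) <= 12

Derivation:
post: y <= 12
stmt 5: y := y + z  -- replace 1 occurrence(s) of y with (y + z)
  => ( y + z ) <= 12
stmt 4: z := y + y  -- replace 1 occurrence(s) of z with (y + y)
  => ( y + ( y + y ) ) <= 12
stmt 3: z := y - z  -- replace 0 occurrence(s) of z with (y - z)
  => ( y + ( y + y ) ) <= 12
stmt 2: z := y * x  -- replace 0 occurrence(s) of z with (y * x)
  => ( y + ( y + y ) ) <= 12
stmt 1: y := z - z  -- replace 3 occurrence(s) of y with (z - z)
  => ( ( z - z ) + ( ( z - z ) + ( z - z ) ) ) <= 12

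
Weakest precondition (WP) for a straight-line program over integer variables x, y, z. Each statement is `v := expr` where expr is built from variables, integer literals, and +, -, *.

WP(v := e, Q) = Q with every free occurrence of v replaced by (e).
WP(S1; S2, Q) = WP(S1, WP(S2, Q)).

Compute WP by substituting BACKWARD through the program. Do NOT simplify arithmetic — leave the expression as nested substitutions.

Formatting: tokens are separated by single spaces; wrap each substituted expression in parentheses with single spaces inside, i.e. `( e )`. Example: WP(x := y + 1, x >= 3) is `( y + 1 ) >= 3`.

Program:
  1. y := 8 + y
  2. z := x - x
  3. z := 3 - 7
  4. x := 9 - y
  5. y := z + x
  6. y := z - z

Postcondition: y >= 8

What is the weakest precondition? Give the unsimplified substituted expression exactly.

post: y >= 8
stmt 6: y := z - z  -- replace 1 occurrence(s) of y with (z - z)
  => ( z - z ) >= 8
stmt 5: y := z + x  -- replace 0 occurrence(s) of y with (z + x)
  => ( z - z ) >= 8
stmt 4: x := 9 - y  -- replace 0 occurrence(s) of x with (9 - y)
  => ( z - z ) >= 8
stmt 3: z := 3 - 7  -- replace 2 occurrence(s) of z with (3 - 7)
  => ( ( 3 - 7 ) - ( 3 - 7 ) ) >= 8
stmt 2: z := x - x  -- replace 0 occurrence(s) of z with (x - x)
  => ( ( 3 - 7 ) - ( 3 - 7 ) ) >= 8
stmt 1: y := 8 + y  -- replace 0 occurrence(s) of y with (8 + y)
  => ( ( 3 - 7 ) - ( 3 - 7 ) ) >= 8

Answer: ( ( 3 - 7 ) - ( 3 - 7 ) ) >= 8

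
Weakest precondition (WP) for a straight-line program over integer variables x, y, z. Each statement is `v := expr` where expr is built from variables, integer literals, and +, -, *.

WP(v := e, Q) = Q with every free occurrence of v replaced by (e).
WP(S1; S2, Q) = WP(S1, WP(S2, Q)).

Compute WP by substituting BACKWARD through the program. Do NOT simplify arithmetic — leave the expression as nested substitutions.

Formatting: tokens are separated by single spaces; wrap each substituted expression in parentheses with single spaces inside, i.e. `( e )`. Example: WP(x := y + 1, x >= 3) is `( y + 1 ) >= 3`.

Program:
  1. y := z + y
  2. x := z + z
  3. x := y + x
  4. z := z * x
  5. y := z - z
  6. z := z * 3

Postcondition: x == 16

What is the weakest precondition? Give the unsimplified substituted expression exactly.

Answer: ( ( z + y ) + ( z + z ) ) == 16

Derivation:
post: x == 16
stmt 6: z := z * 3  -- replace 0 occurrence(s) of z with (z * 3)
  => x == 16
stmt 5: y := z - z  -- replace 0 occurrence(s) of y with (z - z)
  => x == 16
stmt 4: z := z * x  -- replace 0 occurrence(s) of z with (z * x)
  => x == 16
stmt 3: x := y + x  -- replace 1 occurrence(s) of x with (y + x)
  => ( y + x ) == 16
stmt 2: x := z + z  -- replace 1 occurrence(s) of x with (z + z)
  => ( y + ( z + z ) ) == 16
stmt 1: y := z + y  -- replace 1 occurrence(s) of y with (z + y)
  => ( ( z + y ) + ( z + z ) ) == 16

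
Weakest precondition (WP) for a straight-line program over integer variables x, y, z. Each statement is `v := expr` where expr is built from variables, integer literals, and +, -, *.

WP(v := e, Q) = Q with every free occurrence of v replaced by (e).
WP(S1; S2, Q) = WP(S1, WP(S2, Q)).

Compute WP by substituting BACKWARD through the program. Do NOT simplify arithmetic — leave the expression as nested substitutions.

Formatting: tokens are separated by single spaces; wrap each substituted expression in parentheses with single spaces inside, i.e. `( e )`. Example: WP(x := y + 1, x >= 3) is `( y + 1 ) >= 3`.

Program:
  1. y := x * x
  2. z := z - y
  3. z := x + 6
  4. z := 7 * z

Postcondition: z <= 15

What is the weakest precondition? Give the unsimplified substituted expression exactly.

post: z <= 15
stmt 4: z := 7 * z  -- replace 1 occurrence(s) of z with (7 * z)
  => ( 7 * z ) <= 15
stmt 3: z := x + 6  -- replace 1 occurrence(s) of z with (x + 6)
  => ( 7 * ( x + 6 ) ) <= 15
stmt 2: z := z - y  -- replace 0 occurrence(s) of z with (z - y)
  => ( 7 * ( x + 6 ) ) <= 15
stmt 1: y := x * x  -- replace 0 occurrence(s) of y with (x * x)
  => ( 7 * ( x + 6 ) ) <= 15

Answer: ( 7 * ( x + 6 ) ) <= 15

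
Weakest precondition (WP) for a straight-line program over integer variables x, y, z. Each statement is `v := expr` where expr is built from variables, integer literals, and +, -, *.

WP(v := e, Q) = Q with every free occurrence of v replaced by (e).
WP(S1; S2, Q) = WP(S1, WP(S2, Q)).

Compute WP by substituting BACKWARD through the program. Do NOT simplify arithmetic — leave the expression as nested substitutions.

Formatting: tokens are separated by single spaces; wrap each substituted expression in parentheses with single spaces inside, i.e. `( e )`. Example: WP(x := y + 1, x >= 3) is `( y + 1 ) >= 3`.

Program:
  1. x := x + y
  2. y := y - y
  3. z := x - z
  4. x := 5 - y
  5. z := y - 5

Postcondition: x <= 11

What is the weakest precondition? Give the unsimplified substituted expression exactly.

post: x <= 11
stmt 5: z := y - 5  -- replace 0 occurrence(s) of z with (y - 5)
  => x <= 11
stmt 4: x := 5 - y  -- replace 1 occurrence(s) of x with (5 - y)
  => ( 5 - y ) <= 11
stmt 3: z := x - z  -- replace 0 occurrence(s) of z with (x - z)
  => ( 5 - y ) <= 11
stmt 2: y := y - y  -- replace 1 occurrence(s) of y with (y - y)
  => ( 5 - ( y - y ) ) <= 11
stmt 1: x := x + y  -- replace 0 occurrence(s) of x with (x + y)
  => ( 5 - ( y - y ) ) <= 11

Answer: ( 5 - ( y - y ) ) <= 11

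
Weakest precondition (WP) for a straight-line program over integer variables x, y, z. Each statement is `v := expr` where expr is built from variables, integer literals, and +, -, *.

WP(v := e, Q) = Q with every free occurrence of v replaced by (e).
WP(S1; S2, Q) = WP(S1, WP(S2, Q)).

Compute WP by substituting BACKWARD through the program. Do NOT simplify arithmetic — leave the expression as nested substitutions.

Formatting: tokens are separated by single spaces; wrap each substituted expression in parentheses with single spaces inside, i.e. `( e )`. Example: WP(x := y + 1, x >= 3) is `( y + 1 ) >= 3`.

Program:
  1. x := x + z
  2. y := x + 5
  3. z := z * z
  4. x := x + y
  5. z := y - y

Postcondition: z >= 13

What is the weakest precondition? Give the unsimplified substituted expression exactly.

post: z >= 13
stmt 5: z := y - y  -- replace 1 occurrence(s) of z with (y - y)
  => ( y - y ) >= 13
stmt 4: x := x + y  -- replace 0 occurrence(s) of x with (x + y)
  => ( y - y ) >= 13
stmt 3: z := z * z  -- replace 0 occurrence(s) of z with (z * z)
  => ( y - y ) >= 13
stmt 2: y := x + 5  -- replace 2 occurrence(s) of y with (x + 5)
  => ( ( x + 5 ) - ( x + 5 ) ) >= 13
stmt 1: x := x + z  -- replace 2 occurrence(s) of x with (x + z)
  => ( ( ( x + z ) + 5 ) - ( ( x + z ) + 5 ) ) >= 13

Answer: ( ( ( x + z ) + 5 ) - ( ( x + z ) + 5 ) ) >= 13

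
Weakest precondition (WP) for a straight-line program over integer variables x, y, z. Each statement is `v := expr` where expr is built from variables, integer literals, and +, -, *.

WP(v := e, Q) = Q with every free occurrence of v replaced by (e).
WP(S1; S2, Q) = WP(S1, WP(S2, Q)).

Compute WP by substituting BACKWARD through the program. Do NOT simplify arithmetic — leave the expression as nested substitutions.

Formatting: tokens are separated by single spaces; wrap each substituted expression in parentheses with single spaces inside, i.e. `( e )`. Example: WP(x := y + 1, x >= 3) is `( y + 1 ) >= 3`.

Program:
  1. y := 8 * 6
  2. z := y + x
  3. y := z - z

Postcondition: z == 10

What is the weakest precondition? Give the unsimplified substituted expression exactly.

post: z == 10
stmt 3: y := z - z  -- replace 0 occurrence(s) of y with (z - z)
  => z == 10
stmt 2: z := y + x  -- replace 1 occurrence(s) of z with (y + x)
  => ( y + x ) == 10
stmt 1: y := 8 * 6  -- replace 1 occurrence(s) of y with (8 * 6)
  => ( ( 8 * 6 ) + x ) == 10

Answer: ( ( 8 * 6 ) + x ) == 10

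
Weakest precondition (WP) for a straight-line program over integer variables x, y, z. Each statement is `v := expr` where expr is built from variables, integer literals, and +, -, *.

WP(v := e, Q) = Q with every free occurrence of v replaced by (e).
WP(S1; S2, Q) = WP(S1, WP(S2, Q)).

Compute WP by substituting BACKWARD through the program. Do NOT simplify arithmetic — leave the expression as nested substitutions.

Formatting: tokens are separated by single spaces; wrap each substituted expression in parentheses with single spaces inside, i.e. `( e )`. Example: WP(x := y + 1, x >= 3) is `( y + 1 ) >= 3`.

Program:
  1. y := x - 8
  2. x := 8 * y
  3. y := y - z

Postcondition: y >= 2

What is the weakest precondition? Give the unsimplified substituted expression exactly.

Answer: ( ( x - 8 ) - z ) >= 2

Derivation:
post: y >= 2
stmt 3: y := y - z  -- replace 1 occurrence(s) of y with (y - z)
  => ( y - z ) >= 2
stmt 2: x := 8 * y  -- replace 0 occurrence(s) of x with (8 * y)
  => ( y - z ) >= 2
stmt 1: y := x - 8  -- replace 1 occurrence(s) of y with (x - 8)
  => ( ( x - 8 ) - z ) >= 2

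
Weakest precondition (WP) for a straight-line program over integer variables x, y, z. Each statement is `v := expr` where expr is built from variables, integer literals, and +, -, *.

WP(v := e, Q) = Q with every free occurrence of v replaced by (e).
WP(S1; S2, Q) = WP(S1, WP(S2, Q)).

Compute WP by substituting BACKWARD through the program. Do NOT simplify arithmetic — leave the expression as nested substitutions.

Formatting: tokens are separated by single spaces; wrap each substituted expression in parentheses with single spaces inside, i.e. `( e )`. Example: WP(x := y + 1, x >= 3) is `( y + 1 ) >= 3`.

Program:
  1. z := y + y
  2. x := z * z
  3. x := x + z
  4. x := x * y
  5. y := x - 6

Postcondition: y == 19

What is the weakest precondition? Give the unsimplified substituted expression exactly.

post: y == 19
stmt 5: y := x - 6  -- replace 1 occurrence(s) of y with (x - 6)
  => ( x - 6 ) == 19
stmt 4: x := x * y  -- replace 1 occurrence(s) of x with (x * y)
  => ( ( x * y ) - 6 ) == 19
stmt 3: x := x + z  -- replace 1 occurrence(s) of x with (x + z)
  => ( ( ( x + z ) * y ) - 6 ) == 19
stmt 2: x := z * z  -- replace 1 occurrence(s) of x with (z * z)
  => ( ( ( ( z * z ) + z ) * y ) - 6 ) == 19
stmt 1: z := y + y  -- replace 3 occurrence(s) of z with (y + y)
  => ( ( ( ( ( y + y ) * ( y + y ) ) + ( y + y ) ) * y ) - 6 ) == 19

Answer: ( ( ( ( ( y + y ) * ( y + y ) ) + ( y + y ) ) * y ) - 6 ) == 19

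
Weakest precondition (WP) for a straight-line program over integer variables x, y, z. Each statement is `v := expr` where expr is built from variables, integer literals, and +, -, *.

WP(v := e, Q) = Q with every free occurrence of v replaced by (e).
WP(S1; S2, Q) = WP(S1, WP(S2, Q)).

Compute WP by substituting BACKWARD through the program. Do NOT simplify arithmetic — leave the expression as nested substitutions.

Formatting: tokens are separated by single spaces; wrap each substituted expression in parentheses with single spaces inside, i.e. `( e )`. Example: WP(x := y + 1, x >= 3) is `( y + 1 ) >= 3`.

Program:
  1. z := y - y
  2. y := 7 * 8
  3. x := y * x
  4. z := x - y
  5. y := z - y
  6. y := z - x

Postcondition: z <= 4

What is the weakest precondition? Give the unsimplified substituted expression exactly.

post: z <= 4
stmt 6: y := z - x  -- replace 0 occurrence(s) of y with (z - x)
  => z <= 4
stmt 5: y := z - y  -- replace 0 occurrence(s) of y with (z - y)
  => z <= 4
stmt 4: z := x - y  -- replace 1 occurrence(s) of z with (x - y)
  => ( x - y ) <= 4
stmt 3: x := y * x  -- replace 1 occurrence(s) of x with (y * x)
  => ( ( y * x ) - y ) <= 4
stmt 2: y := 7 * 8  -- replace 2 occurrence(s) of y with (7 * 8)
  => ( ( ( 7 * 8 ) * x ) - ( 7 * 8 ) ) <= 4
stmt 1: z := y - y  -- replace 0 occurrence(s) of z with (y - y)
  => ( ( ( 7 * 8 ) * x ) - ( 7 * 8 ) ) <= 4

Answer: ( ( ( 7 * 8 ) * x ) - ( 7 * 8 ) ) <= 4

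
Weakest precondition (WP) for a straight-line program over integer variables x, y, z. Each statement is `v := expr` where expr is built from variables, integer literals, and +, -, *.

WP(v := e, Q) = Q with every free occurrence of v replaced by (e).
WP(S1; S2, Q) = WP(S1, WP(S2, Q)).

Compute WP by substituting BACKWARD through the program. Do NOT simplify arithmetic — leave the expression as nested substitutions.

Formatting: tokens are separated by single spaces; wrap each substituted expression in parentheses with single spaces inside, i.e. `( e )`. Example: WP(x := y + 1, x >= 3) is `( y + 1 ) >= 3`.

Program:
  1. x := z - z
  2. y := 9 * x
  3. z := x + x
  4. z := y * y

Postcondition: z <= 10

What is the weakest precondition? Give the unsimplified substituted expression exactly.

Answer: ( ( 9 * ( z - z ) ) * ( 9 * ( z - z ) ) ) <= 10

Derivation:
post: z <= 10
stmt 4: z := y * y  -- replace 1 occurrence(s) of z with (y * y)
  => ( y * y ) <= 10
stmt 3: z := x + x  -- replace 0 occurrence(s) of z with (x + x)
  => ( y * y ) <= 10
stmt 2: y := 9 * x  -- replace 2 occurrence(s) of y with (9 * x)
  => ( ( 9 * x ) * ( 9 * x ) ) <= 10
stmt 1: x := z - z  -- replace 2 occurrence(s) of x with (z - z)
  => ( ( 9 * ( z - z ) ) * ( 9 * ( z - z ) ) ) <= 10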